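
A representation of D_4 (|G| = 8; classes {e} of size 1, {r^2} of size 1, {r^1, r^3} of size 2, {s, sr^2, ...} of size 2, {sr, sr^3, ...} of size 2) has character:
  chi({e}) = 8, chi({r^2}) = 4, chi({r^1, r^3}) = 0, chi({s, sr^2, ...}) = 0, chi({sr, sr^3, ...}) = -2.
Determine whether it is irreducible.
Not irreducible (reducible): <chi, chi> = 11 > 1.

<chi, chi> = (1/|G|) sum_C |C| * |chi(C)|^2 = (1/8)[1*|8|^2 + 1*|4|^2 + 2*|0|^2 + 2*|0|^2 + 2*|-2|^2]
  = (1/8)[(64) + (16) + (0) + (0) + (8)] = 88/8 = 11.
A character is irreducible iff <chi, chi> = 1, so this representation is reducible.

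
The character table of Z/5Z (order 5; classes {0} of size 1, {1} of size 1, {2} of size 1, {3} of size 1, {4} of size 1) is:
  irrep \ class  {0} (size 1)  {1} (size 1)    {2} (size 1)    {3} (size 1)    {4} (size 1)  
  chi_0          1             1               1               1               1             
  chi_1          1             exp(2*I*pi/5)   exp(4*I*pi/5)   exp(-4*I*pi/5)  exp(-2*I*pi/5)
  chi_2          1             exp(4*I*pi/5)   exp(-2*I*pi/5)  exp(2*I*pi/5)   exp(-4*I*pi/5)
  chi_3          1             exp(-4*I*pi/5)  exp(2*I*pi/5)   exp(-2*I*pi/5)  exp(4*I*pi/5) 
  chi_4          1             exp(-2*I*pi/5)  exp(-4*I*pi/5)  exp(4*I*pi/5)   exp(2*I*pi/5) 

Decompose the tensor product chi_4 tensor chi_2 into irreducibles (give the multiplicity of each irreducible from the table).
chi_4 tensor chi_2 = chi_1 (all other irreducibles have multiplicity 0).

Justification: The character of a tensor product is the pointwise product (chi_4 * chi_2)(C) = chi_4(C) * chi_2(C):
  {0}: (1)*(1), {1}: (exp(-2*I*pi/5))*(exp(4*I*pi/5)), {2}: (exp(-4*I*pi/5))*(exp(-2*I*pi/5)), {3}: (exp(4*I*pi/5))*(exp(2*I*pi/5)), {4}: (exp(2*I*pi/5))*(exp(-4*I*pi/5))
so (chi_4 * chi_2) takes values
  {0} -> 1, {1} -> exp(2*I*pi/5), {2} -> exp(4*I*pi/5), {3} -> exp(-4*I*pi/5), {4} -> exp(-2*I*pi/5).
Now take the inner product of this character with each irreducible chi from the table, <chi_4*chi_2, chi> = (1/5) sum_C |C| (chi_4*chi_2)(C) conj(chi(C)):
  <chi_4*chi_2, chi_0> = (1/5)[1*(1)*conj(1) + 1*(exp(2*I*pi/5))*conj(1) + 1*(exp(4*I*pi/5))*conj(1) + 1*(exp(-4*I*pi/5))*conj(1) + 1*(exp(-2*I*pi/5))*conj(1)]
      = (1/5)[(1) + (exp(2*I*pi/5)) + (exp(4*I*pi/5)) + (exp(-4*I*pi/5)) + (exp(-2*I*pi/5))] = 0/5 = 0
  <chi_4*chi_2, chi_1> = (1/5)[1*(1)*conj(1) + 1*(exp(2*I*pi/5))*conj(exp(2*I*pi/5)) + 1*(exp(4*I*pi/5))*conj(exp(4*I*pi/5)) + 1*(exp(-4*I*pi/5))*conj(exp(-4*I*pi/5)) + 1*(exp(-2*I*pi/5))*conj(exp(-2*I*pi/5))]
      = (1/5)[(1) + (1) + (1) + (1) + (1)] = 5/5 = 1
  <chi_4*chi_2, chi_2> = (1/5)[1*(1)*conj(1) + 1*(exp(2*I*pi/5))*conj(exp(4*I*pi/5)) + 1*(exp(4*I*pi/5))*conj(exp(-2*I*pi/5)) + 1*(exp(-4*I*pi/5))*conj(exp(2*I*pi/5)) + 1*(exp(-2*I*pi/5))*conj(exp(-4*I*pi/5))]
      = (1/5)[(1) + (exp(-2*I*pi/5)) + (exp(-4*I*pi/5)) + (exp(4*I*pi/5)) + (exp(2*I*pi/5))] = 0/5 = 0
  <chi_4*chi_2, chi_3> = (1/5)[1*(1)*conj(1) + 1*(exp(2*I*pi/5))*conj(exp(-4*I*pi/5)) + 1*(exp(4*I*pi/5))*conj(exp(2*I*pi/5)) + 1*(exp(-4*I*pi/5))*conj(exp(-2*I*pi/5)) + 1*(exp(-2*I*pi/5))*conj(exp(4*I*pi/5))]
      = (1/5)[(1) + (exp(-4*I*pi/5)) + (exp(2*I*pi/5)) + (exp(-2*I*pi/5)) + (exp(4*I*pi/5))] = 0/5 = 0
  <chi_4*chi_2, chi_4> = (1/5)[1*(1)*conj(1) + 1*(exp(2*I*pi/5))*conj(exp(-2*I*pi/5)) + 1*(exp(4*I*pi/5))*conj(exp(-4*I*pi/5)) + 1*(exp(-4*I*pi/5))*conj(exp(4*I*pi/5)) + 1*(exp(-2*I*pi/5))*conj(exp(2*I*pi/5))]
      = (1/5)[(1) + (exp(4*I*pi/5)) + (exp(-2*I*pi/5)) + (exp(2*I*pi/5)) + (exp(-4*I*pi/5))] = 0/5 = 0
(Exp terms are combined using exp(i*s)*conj(exp(i*t)) = exp(i*(s-t)), and sums of them are collapsed using the identity that for every m > 1 the m distinct m-th roots of unity sum to 0, e.g. 1 + exp(2*I*pi/3) + exp(-2*I*pi/3) = 0.)
Hence the multiplicities are chi_1: 1. Dimension check: dim(chi_4)*dim(chi_2) = 1*1 = 1 and sum (mult * dim) = 1*1 = 1.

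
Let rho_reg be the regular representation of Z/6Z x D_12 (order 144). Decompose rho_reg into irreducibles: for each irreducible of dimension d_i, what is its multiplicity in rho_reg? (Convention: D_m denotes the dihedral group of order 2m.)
Each irreducible V_i of dimension d_i appears with multiplicity d_i, i.e. rho_reg = (direct sum over all irreducibles V_i) d_i V_i. The irreducible dimensions for Z/6Z x D_12 are 1, 1, 1, 1, 1, 1, 1, 1, 1, 1, 1, 1, 1, 1, 1, 1, 1, 1, 1, 1, 1, 1, 1, 1, 2, 2, 2, 2, 2, 2, 2, 2, 2, 2, 2, 2, 2, 2, 2, 2, 2, 2, 2, 2, 2, 2, 2, 2, 2, 2, 2, 2, 2, 2: 24 irreducibles of dimension 1, each with multiplicity 1; 30 irreducibles of dimension 2, each with multiplicity 2. Total dimension 24*1*1 + 30*2*2 = 144 = |G|.

Explanation: General theorem: in the regular representation of a finite group G, each irreducible appears with multiplicity equal to its dimension. Check: dim(rho_reg) = sum d_i^2 = 1 + 1 + 1 + 1 + 1 + 1 + 1 + 1 + 1 + 1 + 1 + 1 + 1 + 1 + 1 + 1 + 1 + 1 + 1 + 1 + 1 + 1 + 1 + 1 + 4 + 4 + 4 + 4 + 4 + 4 + 4 + 4 + 4 + 4 + 4 + 4 + 4 + 4 + 4 + 4 + 4 + 4 + 4 + 4 + 4 + 4 + 4 + 4 + 4 + 4 + 4 + 4 + 4 + 4 = 144 = |G|.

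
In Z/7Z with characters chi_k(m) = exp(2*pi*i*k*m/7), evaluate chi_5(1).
chi_5(1) = zeta_7^5 = exp(-4*I*pi/7)

Justification: chi_5(1) = zeta_7^(5*1) = zeta_7^5. Since zeta_7^7 = 1, this equals zeta_7^5 = exp(2*pi*i*5/7) = exp(-4*I*pi/7).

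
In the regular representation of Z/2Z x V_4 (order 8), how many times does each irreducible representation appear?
Each irreducible V_i of dimension d_i appears with multiplicity d_i, i.e. rho_reg = (direct sum over all irreducibles V_i) d_i V_i. The irreducible dimensions for Z/2Z x V_4 are 1, 1, 1, 1, 1, 1, 1, 1: 8 irreducibles of dimension 1, each with multiplicity 1. Total dimension 8*1*1 = 8 = |G|.

Derivation: General theorem: in the regular representation of a finite group G, each irreducible appears with multiplicity equal to its dimension. Check: dim(rho_reg) = sum d_i^2 = 1 + 1 + 1 + 1 + 1 + 1 + 1 + 1 = 8 = |G|.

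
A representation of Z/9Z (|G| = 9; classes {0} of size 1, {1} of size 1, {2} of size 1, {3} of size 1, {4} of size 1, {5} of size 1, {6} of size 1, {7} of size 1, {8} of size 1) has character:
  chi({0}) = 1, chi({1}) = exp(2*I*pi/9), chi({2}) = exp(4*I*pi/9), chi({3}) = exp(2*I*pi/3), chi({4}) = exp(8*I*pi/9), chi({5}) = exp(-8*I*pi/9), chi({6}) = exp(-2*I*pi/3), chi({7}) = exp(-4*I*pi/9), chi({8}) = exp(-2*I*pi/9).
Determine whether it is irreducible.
Irreducible: <chi, chi> = 1.

Explanation: <chi, chi> = (1/|G|) sum_C |C| * |chi(C)|^2 = (1/9)[1*|1|^2 + 1*|exp(2*I*pi/9)|^2 + 1*|exp(4*I*pi/9)|^2 + 1*|exp(2*I*pi/3)|^2 + 1*|exp(8*I*pi/9)|^2 + 1*|exp(-8*I*pi/9)|^2 + 1*|exp(-2*I*pi/3)|^2 + 1*|exp(-4*I*pi/9)|^2 + 1*|exp(-2*I*pi/9)|^2]
  = (1/9)[(1) + (1) + (1) + (1) + (1) + (1) + (1) + (1) + (1)] = 9/9 = 1.
(Exp terms are combined using exp(i*s)*conj(exp(i*t)) = exp(i*(s-t)), and sums of them are collapsed using the identity that for every m > 1 the m distinct m-th roots of unity sum to 0, e.g. 1 + exp(2*I*pi/3) + exp(-2*I*pi/3) = 0.)
A character is irreducible iff <chi, chi> = 1, so this representation is irreducible.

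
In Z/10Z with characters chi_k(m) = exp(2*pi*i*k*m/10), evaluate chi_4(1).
chi_4(1) = zeta_10^4 = exp(4*I*pi/5)

Reasoning: chi_4(1) = zeta_10^(4*1) = zeta_10^4. Since zeta_10^10 = 1, this equals zeta_10^4 = exp(2*pi*i*4/10) = exp(4*I*pi/5).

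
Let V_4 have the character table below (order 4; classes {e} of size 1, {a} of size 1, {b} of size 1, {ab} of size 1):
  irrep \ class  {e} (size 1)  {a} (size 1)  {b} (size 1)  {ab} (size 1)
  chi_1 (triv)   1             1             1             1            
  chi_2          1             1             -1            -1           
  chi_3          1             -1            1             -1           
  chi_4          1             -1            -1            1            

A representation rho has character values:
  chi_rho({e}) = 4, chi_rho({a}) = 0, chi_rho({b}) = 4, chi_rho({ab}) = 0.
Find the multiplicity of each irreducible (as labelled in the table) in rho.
Multiplicities: chi_1: 2, chi_2: 0, chi_3: 2, chi_4: 0.

Explanation: Use <chi_rho, chi> = (1/|G|) sum_C |C| * chi_rho(C) * conj(chi(C)) with |G| = 4 for each irreducible chi in the table:
  <chi_rho, chi_1> = (1/4)[1*(4)*conj(1) + 1*(0)*conj(1) + 1*(4)*conj(1) + 1*(0)*conj(1)]
      = (1/4)[(4) + (0) + (4) + (0)] = 8/4 = 2
  <chi_rho, chi_2> = (1/4)[1*(4)*conj(1) + 1*(0)*conj(1) + 1*(4)*conj(-1) + 1*(0)*conj(-1)]
      = (1/4)[(4) + (0) + (-4) + (0)] = 0/4 = 0
  <chi_rho, chi_3> = (1/4)[1*(4)*conj(1) + 1*(0)*conj(-1) + 1*(4)*conj(1) + 1*(0)*conj(-1)]
      = (1/4)[(4) + (0) + (4) + (0)] = 8/4 = 2
  <chi_rho, chi_4> = (1/4)[1*(4)*conj(1) + 1*(0)*conj(-1) + 1*(4)*conj(-1) + 1*(0)*conj(1)]
      = (1/4)[(4) + (0) + (-4) + (0)] = 0/4 = 0
Dimension check: dim(rho) = sum (mult * dim) = 2*1 + 0*1 + 2*1 + 0*1 = 4 = chi_rho(e) = 4.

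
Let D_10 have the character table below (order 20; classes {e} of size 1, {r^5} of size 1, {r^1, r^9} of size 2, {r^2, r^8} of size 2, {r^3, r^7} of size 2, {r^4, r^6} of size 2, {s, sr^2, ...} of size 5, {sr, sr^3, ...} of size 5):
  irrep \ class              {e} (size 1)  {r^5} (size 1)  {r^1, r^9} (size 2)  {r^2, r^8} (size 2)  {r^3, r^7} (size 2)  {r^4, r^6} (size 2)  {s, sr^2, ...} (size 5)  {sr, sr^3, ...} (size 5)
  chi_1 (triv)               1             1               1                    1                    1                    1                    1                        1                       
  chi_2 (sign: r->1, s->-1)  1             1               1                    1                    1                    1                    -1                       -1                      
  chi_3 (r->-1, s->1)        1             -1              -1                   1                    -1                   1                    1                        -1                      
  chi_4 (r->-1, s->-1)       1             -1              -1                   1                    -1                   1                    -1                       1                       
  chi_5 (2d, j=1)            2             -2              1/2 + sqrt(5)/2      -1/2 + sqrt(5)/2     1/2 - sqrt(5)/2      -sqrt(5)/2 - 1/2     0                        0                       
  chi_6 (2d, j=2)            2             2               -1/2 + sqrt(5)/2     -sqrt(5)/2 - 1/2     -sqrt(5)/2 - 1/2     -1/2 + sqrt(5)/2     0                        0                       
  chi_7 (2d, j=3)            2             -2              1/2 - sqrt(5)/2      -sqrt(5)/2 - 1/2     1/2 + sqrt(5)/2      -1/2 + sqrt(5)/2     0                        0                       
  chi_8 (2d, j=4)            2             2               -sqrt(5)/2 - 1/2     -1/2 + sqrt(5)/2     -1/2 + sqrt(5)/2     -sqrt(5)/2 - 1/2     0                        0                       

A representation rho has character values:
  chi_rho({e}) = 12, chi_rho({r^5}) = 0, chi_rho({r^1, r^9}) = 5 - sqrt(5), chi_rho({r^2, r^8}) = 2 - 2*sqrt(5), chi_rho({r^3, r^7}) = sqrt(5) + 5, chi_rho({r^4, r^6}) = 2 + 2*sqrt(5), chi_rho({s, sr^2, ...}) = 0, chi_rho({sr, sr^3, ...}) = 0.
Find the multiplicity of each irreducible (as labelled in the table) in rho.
Multiplicities: chi_1: 2, chi_2: 2, chi_3: 0, chi_4: 0, chi_5: 0, chi_6: 1, chi_7: 3, chi_8: 0.

Argument: Use <chi_rho, chi> = (1/|G|) sum_C |C| * chi_rho(C) * conj(chi(C)) with |G| = 20 for each irreducible chi in the table:
  <chi_rho, chi_1> = (1/20)[1*(12)*conj(1) + 1*(0)*conj(1) + 2*(5 - sqrt(5))*conj(1) + 2*(2 - 2*sqrt(5))*conj(1) + 2*(sqrt(5) + 5)*conj(1) + 2*(2 + 2*sqrt(5))*conj(1) + 5*(0)*conj(1) + 5*(0)*conj(1)]
      = (1/20)[(12) + (0) + (10 - 2*sqrt(5)) + (4 - 4*sqrt(5)) + (2*sqrt(5) + 10) + (4 + 4*sqrt(5)) + (0) + (0)] = 40/20 = 2
  <chi_rho, chi_2> = (1/20)[1*(12)*conj(1) + 1*(0)*conj(1) + 2*(5 - sqrt(5))*conj(1) + 2*(2 - 2*sqrt(5))*conj(1) + 2*(sqrt(5) + 5)*conj(1) + 2*(2 + 2*sqrt(5))*conj(1) + 5*(0)*conj(-1) + 5*(0)*conj(-1)]
      = (1/20)[(12) + (0) + (10 - 2*sqrt(5)) + (4 - 4*sqrt(5)) + (2*sqrt(5) + 10) + (4 + 4*sqrt(5)) + (0) + (0)] = 40/20 = 2
  <chi_rho, chi_3> = (1/20)[1*(12)*conj(1) + 1*(0)*conj(-1) + 2*(5 - sqrt(5))*conj(-1) + 2*(2 - 2*sqrt(5))*conj(1) + 2*(sqrt(5) + 5)*conj(-1) + 2*(2 + 2*sqrt(5))*conj(1) + 5*(0)*conj(1) + 5*(0)*conj(-1)]
      = (1/20)[(12) + (0) + (-10 + 2*sqrt(5)) + (4 - 4*sqrt(5)) + (-10 - 2*sqrt(5)) + (4 + 4*sqrt(5)) + (0) + (0)] = 0/20 = 0
  <chi_rho, chi_4> = (1/20)[1*(12)*conj(1) + 1*(0)*conj(-1) + 2*(5 - sqrt(5))*conj(-1) + 2*(2 - 2*sqrt(5))*conj(1) + 2*(sqrt(5) + 5)*conj(-1) + 2*(2 + 2*sqrt(5))*conj(1) + 5*(0)*conj(-1) + 5*(0)*conj(1)]
      = (1/20)[(12) + (0) + (-10 + 2*sqrt(5)) + (4 - 4*sqrt(5)) + (-10 - 2*sqrt(5)) + (4 + 4*sqrt(5)) + (0) + (0)] = 0/20 = 0
  <chi_rho, chi_5> = (1/20)[1*(12)*conj(2) + 1*(0)*conj(-2) + 2*(5 - sqrt(5))*conj(1/2 + sqrt(5)/2) + 2*(2 - 2*sqrt(5))*conj(-1/2 + sqrt(5)/2) + 2*(sqrt(5) + 5)*conj(1/2 - sqrt(5)/2) + 2*(2 + 2*sqrt(5))*conj(-sqrt(5)/2 - 1/2) + 5*(0)*conj(0) + 5*(0)*conj(0)]
      = (1/20)[(24) + (0) + (4*sqrt(5)) + (-12 + 4*sqrt(5)) + (-4*sqrt(5)) + (-12 - 4*sqrt(5)) + (0) + (0)] = 0/20 = 0
  <chi_rho, chi_6> = (1/20)[1*(12)*conj(2) + 1*(0)*conj(2) + 2*(5 - sqrt(5))*conj(-1/2 + sqrt(5)/2) + 2*(2 - 2*sqrt(5))*conj(-sqrt(5)/2 - 1/2) + 2*(sqrt(5) + 5)*conj(-sqrt(5)/2 - 1/2) + 2*(2 + 2*sqrt(5))*conj(-1/2 + sqrt(5)/2) + 5*(0)*conj(0) + 5*(0)*conj(0)]
      = (1/20)[(24) + (0) + (-10 + 6*sqrt(5)) + (8) + (-6*sqrt(5) - 10) + (8) + (0) + (0)] = 20/20 = 1
  <chi_rho, chi_7> = (1/20)[1*(12)*conj(2) + 1*(0)*conj(-2) + 2*(5 - sqrt(5))*conj(1/2 - sqrt(5)/2) + 2*(2 - 2*sqrt(5))*conj(-sqrt(5)/2 - 1/2) + 2*(sqrt(5) + 5)*conj(1/2 + sqrt(5)/2) + 2*(2 + 2*sqrt(5))*conj(-1/2 + sqrt(5)/2) + 5*(0)*conj(0) + 5*(0)*conj(0)]
      = (1/20)[(24) + (0) + (10 - 6*sqrt(5)) + (8) + (10 + 6*sqrt(5)) + (8) + (0) + (0)] = 60/20 = 3
  <chi_rho, chi_8> = (1/20)[1*(12)*conj(2) + 1*(0)*conj(2) + 2*(5 - sqrt(5))*conj(-sqrt(5)/2 - 1/2) + 2*(2 - 2*sqrt(5))*conj(-1/2 + sqrt(5)/2) + 2*(sqrt(5) + 5)*conj(-1/2 + sqrt(5)/2) + 2*(2 + 2*sqrt(5))*conj(-sqrt(5)/2 - 1/2) + 5*(0)*conj(0) + 5*(0)*conj(0)]
      = (1/20)[(24) + (0) + (-4*sqrt(5)) + (-12 + 4*sqrt(5)) + (4*sqrt(5)) + (-12 - 4*sqrt(5)) + (0) + (0)] = 0/20 = 0
Dimension check: dim(rho) = sum (mult * dim) = 2*1 + 2*1 + 0*1 + 0*1 + 0*2 + 1*2 + 3*2 + 0*2 = 12 = chi_rho(e) = 12.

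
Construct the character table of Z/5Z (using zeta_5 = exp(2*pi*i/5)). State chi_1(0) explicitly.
Character table of Z/5Z (irreps indexed chi_0,...,chi_4 with chi_k(m) = zeta_5^(k*m), zeta_5 = exp(2*pi*i/5)):
  irrep \ class  {0} (size 1)  {1} (size 1)    {2} (size 1)    {3} (size 1)    {4} (size 1)  
  chi_0          1             1               1               1               1             
  chi_1          1             exp(2*I*pi/5)   exp(4*I*pi/5)   exp(-4*I*pi/5)  exp(-2*I*pi/5)
  chi_2          1             exp(4*I*pi/5)   exp(-2*I*pi/5)  exp(2*I*pi/5)   exp(-4*I*pi/5)
  chi_3          1             exp(-4*I*pi/5)  exp(2*I*pi/5)   exp(-2*I*pi/5)  exp(4*I*pi/5) 
  chi_4          1             exp(-2*I*pi/5)  exp(-4*I*pi/5)  exp(4*I*pi/5)   exp(2*I*pi/5) 

Spot check: chi_1(0) = zeta_5^(1*0) = zeta_5^0 = 1.

Details: Z/5Z is abelian, so all 5 irreducible complex representations are 1-dimensional. They are given by chi_k(m) = zeta_5^(k*m) for k = 0,...,4. Row orthogonality: sum_m chi_k(m) conj(chi_l(m)) = 5 * [k = l].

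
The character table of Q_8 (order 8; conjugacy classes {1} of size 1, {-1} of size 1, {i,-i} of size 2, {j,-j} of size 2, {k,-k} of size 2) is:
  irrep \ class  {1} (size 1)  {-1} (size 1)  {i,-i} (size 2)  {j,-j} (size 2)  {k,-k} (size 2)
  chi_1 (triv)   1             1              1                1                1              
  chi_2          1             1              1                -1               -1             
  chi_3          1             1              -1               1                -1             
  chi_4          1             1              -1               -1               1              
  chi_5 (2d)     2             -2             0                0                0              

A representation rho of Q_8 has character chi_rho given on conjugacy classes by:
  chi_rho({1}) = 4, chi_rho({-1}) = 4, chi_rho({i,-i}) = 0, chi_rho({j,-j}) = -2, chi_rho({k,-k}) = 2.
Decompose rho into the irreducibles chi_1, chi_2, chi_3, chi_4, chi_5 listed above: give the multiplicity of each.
Multiplicities: chi_1: 1, chi_2: 1, chi_3: 0, chi_4: 2, chi_5: 0.

Justification: Use <chi_rho, chi> = (1/|G|) sum_C |C| * chi_rho(C) * conj(chi(C)) with |G| = 8 for each irreducible chi in the table:
  <chi_rho, chi_1> = (1/8)[1*(4)*conj(1) + 1*(4)*conj(1) + 2*(0)*conj(1) + 2*(-2)*conj(1) + 2*(2)*conj(1)]
      = (1/8)[(4) + (4) + (0) + (-4) + (4)] = 8/8 = 1
  <chi_rho, chi_2> = (1/8)[1*(4)*conj(1) + 1*(4)*conj(1) + 2*(0)*conj(1) + 2*(-2)*conj(-1) + 2*(2)*conj(-1)]
      = (1/8)[(4) + (4) + (0) + (4) + (-4)] = 8/8 = 1
  <chi_rho, chi_3> = (1/8)[1*(4)*conj(1) + 1*(4)*conj(1) + 2*(0)*conj(-1) + 2*(-2)*conj(1) + 2*(2)*conj(-1)]
      = (1/8)[(4) + (4) + (0) + (-4) + (-4)] = 0/8 = 0
  <chi_rho, chi_4> = (1/8)[1*(4)*conj(1) + 1*(4)*conj(1) + 2*(0)*conj(-1) + 2*(-2)*conj(-1) + 2*(2)*conj(1)]
      = (1/8)[(4) + (4) + (0) + (4) + (4)] = 16/8 = 2
  <chi_rho, chi_5> = (1/8)[1*(4)*conj(2) + 1*(4)*conj(-2) + 2*(0)*conj(0) + 2*(-2)*conj(0) + 2*(2)*conj(0)]
      = (1/8)[(8) + (-8) + (0) + (0) + (0)] = 0/8 = 0
Dimension check: dim(rho) = sum (mult * dim) = 1*1 + 1*1 + 0*1 + 2*1 + 0*2 = 4 = chi_rho(e) = 4.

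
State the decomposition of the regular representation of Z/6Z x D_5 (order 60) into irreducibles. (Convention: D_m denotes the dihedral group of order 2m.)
Each irreducible V_i of dimension d_i appears with multiplicity d_i, i.e. rho_reg = (direct sum over all irreducibles V_i) d_i V_i. The irreducible dimensions for Z/6Z x D_5 are 1, 1, 1, 1, 1, 1, 1, 1, 1, 1, 1, 1, 2, 2, 2, 2, 2, 2, 2, 2, 2, 2, 2, 2: 12 irreducibles of dimension 1, each with multiplicity 1; 12 irreducibles of dimension 2, each with multiplicity 2. Total dimension 12*1*1 + 12*2*2 = 60 = |G|.

Argument: General theorem: in the regular representation of a finite group G, each irreducible appears with multiplicity equal to its dimension. Check: dim(rho_reg) = sum d_i^2 = 1 + 1 + 1 + 1 + 1 + 1 + 1 + 1 + 1 + 1 + 1 + 1 + 4 + 4 + 4 + 4 + 4 + 4 + 4 + 4 + 4 + 4 + 4 + 4 = 60 = |G|.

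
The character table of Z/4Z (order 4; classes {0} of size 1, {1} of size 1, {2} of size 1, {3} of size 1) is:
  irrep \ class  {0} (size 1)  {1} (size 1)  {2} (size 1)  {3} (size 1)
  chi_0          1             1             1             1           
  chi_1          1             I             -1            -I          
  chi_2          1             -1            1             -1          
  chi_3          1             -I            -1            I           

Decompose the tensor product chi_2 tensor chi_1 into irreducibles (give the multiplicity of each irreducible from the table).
chi_2 tensor chi_1 = chi_3 (all other irreducibles have multiplicity 0).

Solution. The character of a tensor product is the pointwise product (chi_2 * chi_1)(C) = chi_2(C) * chi_1(C):
  {0}: (1)*(1), {1}: (-1)*(I), {2}: (1)*(-1), {3}: (-1)*(-I)
so (chi_2 * chi_1) takes values
  {0} -> 1, {1} -> -I, {2} -> -1, {3} -> I.
Now take the inner product of this character with each irreducible chi from the table, <chi_2*chi_1, chi> = (1/4) sum_C |C| (chi_2*chi_1)(C) conj(chi(C)):
  <chi_2*chi_1, chi_0> = (1/4)[1*(1)*conj(1) + 1*(-I)*conj(1) + 1*(-1)*conj(1) + 1*(I)*conj(1)]
      = (1/4)[(1) + (-I) + (-1) + (I)] = 0/4 = 0
  <chi_2*chi_1, chi_1> = (1/4)[1*(1)*conj(1) + 1*(-I)*conj(I) + 1*(-1)*conj(-1) + 1*(I)*conj(-I)]
      = (1/4)[(1) + (-1) + (1) + (-1)] = 0/4 = 0
  <chi_2*chi_1, chi_2> = (1/4)[1*(1)*conj(1) + 1*(-I)*conj(-1) + 1*(-1)*conj(1) + 1*(I)*conj(-1)]
      = (1/4)[(1) + (I) + (-1) + (-I)] = 0/4 = 0
  <chi_2*chi_1, chi_3> = (1/4)[1*(1)*conj(1) + 1*(-I)*conj(-I) + 1*(-1)*conj(-1) + 1*(I)*conj(I)]
      = (1/4)[(1) + (1) + (1) + (1)] = 4/4 = 1
(Exp terms are combined using exp(i*s)*conj(exp(i*t)) = exp(i*(s-t)), and sums of them are collapsed using the identity that for every m > 1 the m distinct m-th roots of unity sum to 0, e.g. 1 + exp(2*I*pi/3) + exp(-2*I*pi/3) = 0.)
Hence the multiplicities are chi_3: 1. Dimension check: dim(chi_2)*dim(chi_1) = 1*1 = 1 and sum (mult * dim) = 1*1 = 1.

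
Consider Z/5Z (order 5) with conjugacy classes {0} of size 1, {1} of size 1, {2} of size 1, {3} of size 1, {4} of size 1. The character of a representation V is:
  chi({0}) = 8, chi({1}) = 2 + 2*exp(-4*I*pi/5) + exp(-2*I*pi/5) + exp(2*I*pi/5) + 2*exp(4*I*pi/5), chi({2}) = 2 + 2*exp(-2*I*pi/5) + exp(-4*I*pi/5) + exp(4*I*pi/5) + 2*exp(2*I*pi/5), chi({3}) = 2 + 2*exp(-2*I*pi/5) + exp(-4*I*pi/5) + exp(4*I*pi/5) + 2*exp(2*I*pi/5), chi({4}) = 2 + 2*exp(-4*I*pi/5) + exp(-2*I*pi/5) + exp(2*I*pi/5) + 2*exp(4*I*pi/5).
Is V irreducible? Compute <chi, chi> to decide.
Not irreducible (reducible): <chi, chi> = 14 > 1.

Details: <chi, chi> = (1/|G|) sum_C |C| * |chi(C)|^2 = (1/5)[1*|8|^2 + 1*|2 + 2*exp(-4*I*pi/5) + exp(-2*I*pi/5) + exp(2*I*pi/5) + 2*exp(4*I*pi/5)|^2 + 1*|2 + 2*exp(-2*I*pi/5) + exp(-4*I*pi/5) + exp(4*I*pi/5) + 2*exp(2*I*pi/5)|^2 + 1*|2 + 2*exp(-2*I*pi/5) + exp(-4*I*pi/5) + exp(4*I*pi/5) + 2*exp(2*I*pi/5)|^2 + 1*|2 + 2*exp(-4*I*pi/5) + exp(-2*I*pi/5) + exp(2*I*pi/5) + 2*exp(4*I*pi/5)|^2]
  = (1/5)[(64) + (14 + 12*exp(-2*I*pi/5) + 13*exp(-4*I*pi/5) + 13*exp(4*I*pi/5) + 12*exp(2*I*pi/5)) + (14 + 13*exp(-2*I*pi/5) + 12*exp(-4*I*pi/5) + 12*exp(4*I*pi/5) + 13*exp(2*I*pi/5)) + (14 + 13*exp(-2*I*pi/5) + 12*exp(-4*I*pi/5) + 12*exp(4*I*pi/5) + 13*exp(2*I*pi/5)) + (14 + 12*exp(-2*I*pi/5) + 13*exp(-4*I*pi/5) + 13*exp(4*I*pi/5) + 12*exp(2*I*pi/5))] = 70/5 = 14.
(Exp terms are combined using exp(i*s)*conj(exp(i*t)) = exp(i*(s-t)), and sums of them are collapsed using the identity that for every m > 1 the m distinct m-th roots of unity sum to 0, e.g. 1 + exp(2*I*pi/3) + exp(-2*I*pi/3) = 0.)
A character is irreducible iff <chi, chi> = 1, so this representation is reducible.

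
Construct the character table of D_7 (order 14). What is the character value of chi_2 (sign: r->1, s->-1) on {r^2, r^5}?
Conjugacy classes: {e} of size 1, {r^1, r^6} of size 2, {r^2, r^5} of size 2, {r^3, r^4} of size 2, {s, sr, ..., sr^6} of size 7.
Character table:
  irrep \ class              {e} (size 1)  {r^1, r^6} (size 2)  {r^2, r^5} (size 2)  {r^3, r^4} (size 2)  {s, sr, ..., sr^6} (size 7)
  chi_1 (triv)               1             1                    1                    1                    1                          
  chi_2 (sign: r->1, s->-1)  1             1                    1                    1                    -1                         
  chi_3 (2d, j=1)            2             2*cos(2*pi/7)        -2*cos(3*pi/7)       -2*cos(pi/7)         0                          
  chi_4 (2d, j=2)            2             -2*cos(3*pi/7)       -2*cos(pi/7)         2*cos(2*pi/7)        0                          
  chi_5 (2d, j=3)            2             -2*cos(pi/7)         2*cos(2*pi/7)        -2*cos(3*pi/7)       0                          

Spot check: chi_2 (sign: r->1, s->-1) on {r^2, r^5} = 1.

Derivation: D_7 has order 2*7 = 14 with 5 conjugacy classes, hence 5 irreducibles. Sum of squared dims 1 + 1 + 4 + 4 + 4 = 14 = |G|. Linear characters come from the abelianisation; the 2-dimensional irreps have character r^k -> 2*cos(2*pi*j*k/7), reflections -> 0.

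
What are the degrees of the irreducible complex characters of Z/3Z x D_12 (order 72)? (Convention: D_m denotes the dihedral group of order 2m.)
Dimensions: 1, 1, 1, 1, 1, 1, 1, 1, 1, 1, 1, 1, 2, 2, 2, 2, 2, 2, 2, 2, 2, 2, 2, 2, 2, 2, 2

Derivation: There are 27 irreducibles (= number of conjugacy classes). Their dimensions d_i satisfy sum d_i^2 = |G| = 72: 1 + 1 + 1 + 1 + 1 + 1 + 1 + 1 + 1 + 1 + 1 + 1 + 4 + 4 + 4 + 4 + 4 + 4 + 4 + 4 + 4 + 4 + 4 + 4 + 4 + 4 + 4 = 72. (For the product with Z/3Z: each of the 3 1-dim characters of Z/3Z tensors with each irrep of D_12, giving 3 copies of each D_12-dimension.)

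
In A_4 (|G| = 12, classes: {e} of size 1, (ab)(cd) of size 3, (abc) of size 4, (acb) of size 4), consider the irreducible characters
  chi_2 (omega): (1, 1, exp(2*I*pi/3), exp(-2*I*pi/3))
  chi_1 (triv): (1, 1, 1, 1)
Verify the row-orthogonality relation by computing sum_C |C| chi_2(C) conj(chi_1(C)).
Sum = 0; so <chi_2, chi_1> = 0 (distinct irreducibles are orthogonal).

Argument: Compute term by term over conjugacy classes (|C| * chi_2(C) * conj(chi_1(C))):
  1*(1)*conj(1) + 3*(1)*conj(1) + 4*(exp(2*I*pi/3))*conj(1) + 4*(exp(-2*I*pi/3))*conj(1)
  = (1) + (3) + (4*exp(2*I*pi/3)) + (4*exp(-2*I*pi/3))
  = 0.
(Exp terms are combined using exp(i*s)*conj(exp(i*t)) = exp(i*(s-t)), and sums of them are collapsed using the identity that for every m > 1 the m distinct m-th roots of unity sum to 0, e.g. 1 + exp(2*I*pi/3) + exp(-2*I*pi/3) = 0.)
Dividing by |G| = 12 gives 0/12 = 0, matching the row-orthogonality relation <chi_2, chi_1> = [chi_2 = chi_1].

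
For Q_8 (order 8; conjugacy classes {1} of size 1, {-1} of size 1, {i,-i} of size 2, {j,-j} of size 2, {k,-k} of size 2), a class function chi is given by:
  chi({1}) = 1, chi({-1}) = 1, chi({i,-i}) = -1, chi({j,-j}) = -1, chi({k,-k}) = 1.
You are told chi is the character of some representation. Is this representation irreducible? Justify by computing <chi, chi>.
Irreducible: <chi, chi> = 1.

Explanation: <chi, chi> = (1/|G|) sum_C |C| * |chi(C)|^2 = (1/8)[1*|1|^2 + 1*|1|^2 + 2*|-1|^2 + 2*|-1|^2 + 2*|1|^2]
  = (1/8)[(1) + (1) + (2) + (2) + (2)] = 8/8 = 1.
A character is irreducible iff <chi, chi> = 1, so this representation is irreducible.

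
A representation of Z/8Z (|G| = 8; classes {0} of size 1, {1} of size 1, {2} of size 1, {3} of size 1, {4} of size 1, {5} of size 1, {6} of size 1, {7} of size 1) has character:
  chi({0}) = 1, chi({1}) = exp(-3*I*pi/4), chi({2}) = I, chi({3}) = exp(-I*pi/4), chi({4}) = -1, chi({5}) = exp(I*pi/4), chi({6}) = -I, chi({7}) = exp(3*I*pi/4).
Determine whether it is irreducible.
Irreducible: <chi, chi> = 1.

Working: <chi, chi> = (1/|G|) sum_C |C| * |chi(C)|^2 = (1/8)[1*|1|^2 + 1*|exp(-3*I*pi/4)|^2 + 1*|I|^2 + 1*|exp(-I*pi/4)|^2 + 1*|-1|^2 + 1*|exp(I*pi/4)|^2 + 1*|-I|^2 + 1*|exp(3*I*pi/4)|^2]
  = (1/8)[(1) + (1) + (1) + (1) + (1) + (1) + (1) + (1)] = 8/8 = 1.
(Exp terms are combined using exp(i*s)*conj(exp(i*t)) = exp(i*(s-t)), and sums of them are collapsed using the identity that for every m > 1 the m distinct m-th roots of unity sum to 0, e.g. 1 + exp(2*I*pi/3) + exp(-2*I*pi/3) = 0.)
A character is irreducible iff <chi, chi> = 1, so this representation is irreducible.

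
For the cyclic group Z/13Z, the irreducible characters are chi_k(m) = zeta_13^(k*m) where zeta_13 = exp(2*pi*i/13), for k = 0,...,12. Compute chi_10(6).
chi_10(6) = zeta_13^60 = exp(-10*I*pi/13)

Solution. chi_10(6) = zeta_13^(10*6) = zeta_13^60. Since zeta_13^13 = 1, this equals zeta_13^8 = exp(2*pi*i*8/13) = exp(-10*I*pi/13).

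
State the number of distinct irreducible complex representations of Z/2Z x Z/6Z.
12

Why: The number of irreducible complex representations of a finite group equals its number of conjugacy classes. Z/2Z x Z/6Z is abelian of order 12, so every element is its own conjugacy class: 12 classes, so Z/2Z x Z/6Z (order 12) has exactly 12 irreducible complex representations.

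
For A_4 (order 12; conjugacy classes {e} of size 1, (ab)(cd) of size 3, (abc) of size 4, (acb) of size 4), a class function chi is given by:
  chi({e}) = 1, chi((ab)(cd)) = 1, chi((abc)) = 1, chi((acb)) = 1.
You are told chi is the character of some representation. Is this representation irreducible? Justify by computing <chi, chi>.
Irreducible: <chi, chi> = 1.

Justification: <chi, chi> = (1/|G|) sum_C |C| * |chi(C)|^2 = (1/12)[1*|1|^2 + 3*|1|^2 + 4*|1|^2 + 4*|1|^2]
  = (1/12)[(1) + (3) + (4) + (4)] = 12/12 = 1.
(Exp terms are combined using exp(i*s)*conj(exp(i*t)) = exp(i*(s-t)), and sums of them are collapsed using the identity that for every m > 1 the m distinct m-th roots of unity sum to 0, e.g. 1 + exp(2*I*pi/3) + exp(-2*I*pi/3) = 0.)
A character is irreducible iff <chi, chi> = 1, so this representation is irreducible.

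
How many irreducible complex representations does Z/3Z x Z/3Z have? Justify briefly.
9

Explanation: The number of irreducible complex representations of a finite group equals its number of conjugacy classes. Z/3Z x Z/3Z is abelian of order 9, so every element is its own conjugacy class: 9 classes, so Z/3Z x Z/3Z (order 9) has exactly 9 irreducible complex representations.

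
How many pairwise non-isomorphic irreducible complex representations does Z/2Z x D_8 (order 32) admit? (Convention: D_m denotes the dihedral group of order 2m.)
14

Details: The number of irreducible complex representations of a finite group equals its number of conjugacy classes. For a direct product, #classes(G x H) = #classes(G) * #classes(H). Z/2Z has 2 classes (abelian), D_8 has 7 classes, so 2 * 7 = 14, so Z/2Z x D_8 (order 32) has exactly 14 irreducible complex representations.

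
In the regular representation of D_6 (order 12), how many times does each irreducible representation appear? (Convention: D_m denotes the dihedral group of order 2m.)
Each irreducible V_i of dimension d_i appears with multiplicity d_i, i.e. rho_reg = (direct sum over all irreducibles V_i) d_i V_i. The irreducible dimensions for D_6 are 1, 1, 1, 1, 2, 2: 4 irreducibles of dimension 1, each with multiplicity 1; 2 irreducibles of dimension 2, each with multiplicity 2. Total dimension 4*1*1 + 2*2*2 = 12 = |G|.

General theorem: in the regular representation of a finite group G, each irreducible appears with multiplicity equal to its dimension. Check: dim(rho_reg) = sum d_i^2 = 1 + 1 + 1 + 1 + 4 + 4 = 12 = |G|.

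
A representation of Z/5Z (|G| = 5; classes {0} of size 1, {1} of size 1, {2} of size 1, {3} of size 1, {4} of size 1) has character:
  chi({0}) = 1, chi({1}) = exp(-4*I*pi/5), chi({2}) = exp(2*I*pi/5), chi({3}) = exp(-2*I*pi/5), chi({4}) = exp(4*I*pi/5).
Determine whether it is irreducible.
Irreducible: <chi, chi> = 1.

Solution. <chi, chi> = (1/|G|) sum_C |C| * |chi(C)|^2 = (1/5)[1*|1|^2 + 1*|exp(-4*I*pi/5)|^2 + 1*|exp(2*I*pi/5)|^2 + 1*|exp(-2*I*pi/5)|^2 + 1*|exp(4*I*pi/5)|^2]
  = (1/5)[(1) + (1) + (1) + (1) + (1)] = 5/5 = 1.
(Exp terms are combined using exp(i*s)*conj(exp(i*t)) = exp(i*(s-t)), and sums of them are collapsed using the identity that for every m > 1 the m distinct m-th roots of unity sum to 0, e.g. 1 + exp(2*I*pi/3) + exp(-2*I*pi/3) = 0.)
A character is irreducible iff <chi, chi> = 1, so this representation is irreducible.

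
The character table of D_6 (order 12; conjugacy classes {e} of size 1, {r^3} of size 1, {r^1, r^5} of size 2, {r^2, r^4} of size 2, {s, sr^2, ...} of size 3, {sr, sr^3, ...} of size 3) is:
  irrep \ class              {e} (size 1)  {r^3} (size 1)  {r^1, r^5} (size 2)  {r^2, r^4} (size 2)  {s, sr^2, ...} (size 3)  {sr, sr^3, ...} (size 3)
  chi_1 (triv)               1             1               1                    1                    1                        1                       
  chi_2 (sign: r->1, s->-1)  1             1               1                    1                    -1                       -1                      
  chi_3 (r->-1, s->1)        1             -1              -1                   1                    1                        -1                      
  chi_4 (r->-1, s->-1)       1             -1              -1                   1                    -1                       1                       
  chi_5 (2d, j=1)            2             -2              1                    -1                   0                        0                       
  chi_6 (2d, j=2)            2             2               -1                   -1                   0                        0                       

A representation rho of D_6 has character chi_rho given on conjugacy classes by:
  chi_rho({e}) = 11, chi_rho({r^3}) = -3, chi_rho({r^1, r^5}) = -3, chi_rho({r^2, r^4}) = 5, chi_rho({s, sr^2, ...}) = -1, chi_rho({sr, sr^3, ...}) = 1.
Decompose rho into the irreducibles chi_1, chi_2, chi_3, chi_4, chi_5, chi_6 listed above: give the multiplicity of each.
Multiplicities: chi_1: 1, chi_2: 1, chi_3: 2, chi_4: 3, chi_5: 1, chi_6: 1.

Solution. Use <chi_rho, chi> = (1/|G|) sum_C |C| * chi_rho(C) * conj(chi(C)) with |G| = 12 for each irreducible chi in the table:
  <chi_rho, chi_1> = (1/12)[1*(11)*conj(1) + 1*(-3)*conj(1) + 2*(-3)*conj(1) + 2*(5)*conj(1) + 3*(-1)*conj(1) + 3*(1)*conj(1)]
      = (1/12)[(11) + (-3) + (-6) + (10) + (-3) + (3)] = 12/12 = 1
  <chi_rho, chi_2> = (1/12)[1*(11)*conj(1) + 1*(-3)*conj(1) + 2*(-3)*conj(1) + 2*(5)*conj(1) + 3*(-1)*conj(-1) + 3*(1)*conj(-1)]
      = (1/12)[(11) + (-3) + (-6) + (10) + (3) + (-3)] = 12/12 = 1
  <chi_rho, chi_3> = (1/12)[1*(11)*conj(1) + 1*(-3)*conj(-1) + 2*(-3)*conj(-1) + 2*(5)*conj(1) + 3*(-1)*conj(1) + 3*(1)*conj(-1)]
      = (1/12)[(11) + (3) + (6) + (10) + (-3) + (-3)] = 24/12 = 2
  <chi_rho, chi_4> = (1/12)[1*(11)*conj(1) + 1*(-3)*conj(-1) + 2*(-3)*conj(-1) + 2*(5)*conj(1) + 3*(-1)*conj(-1) + 3*(1)*conj(1)]
      = (1/12)[(11) + (3) + (6) + (10) + (3) + (3)] = 36/12 = 3
  <chi_rho, chi_5> = (1/12)[1*(11)*conj(2) + 1*(-3)*conj(-2) + 2*(-3)*conj(1) + 2*(5)*conj(-1) + 3*(-1)*conj(0) + 3*(1)*conj(0)]
      = (1/12)[(22) + (6) + (-6) + (-10) + (0) + (0)] = 12/12 = 1
  <chi_rho, chi_6> = (1/12)[1*(11)*conj(2) + 1*(-3)*conj(2) + 2*(-3)*conj(-1) + 2*(5)*conj(-1) + 3*(-1)*conj(0) + 3*(1)*conj(0)]
      = (1/12)[(22) + (-6) + (6) + (-10) + (0) + (0)] = 12/12 = 1
Dimension check: dim(rho) = sum (mult * dim) = 1*1 + 1*1 + 2*1 + 3*1 + 1*2 + 1*2 = 11 = chi_rho(e) = 11.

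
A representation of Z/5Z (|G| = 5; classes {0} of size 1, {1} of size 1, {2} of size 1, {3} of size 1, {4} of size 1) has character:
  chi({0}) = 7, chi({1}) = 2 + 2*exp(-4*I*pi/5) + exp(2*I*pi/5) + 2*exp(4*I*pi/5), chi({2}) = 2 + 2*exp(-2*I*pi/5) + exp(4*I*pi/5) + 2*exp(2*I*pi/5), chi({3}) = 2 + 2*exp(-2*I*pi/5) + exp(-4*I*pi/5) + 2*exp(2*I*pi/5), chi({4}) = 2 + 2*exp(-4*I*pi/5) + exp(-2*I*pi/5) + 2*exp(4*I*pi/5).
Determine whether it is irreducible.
Not irreducible (reducible): <chi, chi> = 13 > 1.

Reasoning: <chi, chi> = (1/|G|) sum_C |C| * |chi(C)|^2 = (1/5)[1*|7|^2 + 1*|2 + 2*exp(-4*I*pi/5) + exp(2*I*pi/5) + 2*exp(4*I*pi/5)|^2 + 1*|2 + 2*exp(-2*I*pi/5) + exp(4*I*pi/5) + 2*exp(2*I*pi/5)|^2 + 1*|2 + 2*exp(-2*I*pi/5) + exp(-4*I*pi/5) + 2*exp(2*I*pi/5)|^2 + 1*|2 + 2*exp(-4*I*pi/5) + exp(-2*I*pi/5) + 2*exp(4*I*pi/5)|^2]
  = (1/5)[(49) + (13 + 8*exp(-2*I*pi/5) + 10*exp(-4*I*pi/5) + 10*exp(4*I*pi/5) + 8*exp(2*I*pi/5)) + (13 + 10*exp(-2*I*pi/5) + 8*exp(-4*I*pi/5) + 8*exp(4*I*pi/5) + 10*exp(2*I*pi/5)) + (13 + 10*exp(-2*I*pi/5) + 8*exp(-4*I*pi/5) + 8*exp(4*I*pi/5) + 10*exp(2*I*pi/5)) + (13 + 8*exp(-2*I*pi/5) + 10*exp(-4*I*pi/5) + 10*exp(4*I*pi/5) + 8*exp(2*I*pi/5))] = 65/5 = 13.
(Exp terms are combined using exp(i*s)*conj(exp(i*t)) = exp(i*(s-t)), and sums of them are collapsed using the identity that for every m > 1 the m distinct m-th roots of unity sum to 0, e.g. 1 + exp(2*I*pi/3) + exp(-2*I*pi/3) = 0.)
A character is irreducible iff <chi, chi> = 1, so this representation is reducible.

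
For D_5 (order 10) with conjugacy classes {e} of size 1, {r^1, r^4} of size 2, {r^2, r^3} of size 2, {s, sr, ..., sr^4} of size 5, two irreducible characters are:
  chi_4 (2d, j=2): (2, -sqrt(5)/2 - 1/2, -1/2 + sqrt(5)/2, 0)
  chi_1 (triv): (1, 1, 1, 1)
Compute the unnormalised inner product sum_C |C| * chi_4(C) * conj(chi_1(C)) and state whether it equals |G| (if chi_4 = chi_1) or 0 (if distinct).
Sum = 0; so <chi_4, chi_1> = 0 (distinct irreducibles are orthogonal).

Details: Compute term by term over conjugacy classes (|C| * chi_4(C) * conj(chi_1(C))):
  1*(2)*conj(1) + 2*(-sqrt(5)/2 - 1/2)*conj(1) + 2*(-1/2 + sqrt(5)/2)*conj(1) + 5*(0)*conj(1)
  = (2) + (-sqrt(5) - 1) + (-1 + sqrt(5)) + (0)
  = 0.
Dividing by |G| = 10 gives 0/10 = 0, matching the row-orthogonality relation <chi_4, chi_1> = [chi_4 = chi_1].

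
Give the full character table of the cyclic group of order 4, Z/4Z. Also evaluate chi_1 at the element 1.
Character table of Z/4Z (irreps indexed chi_0,...,chi_3 with chi_k(m) = zeta_4^(k*m), zeta_4 = exp(2*pi*i/4)):
  irrep \ class  {0} (size 1)  {1} (size 1)  {2} (size 1)  {3} (size 1)
  chi_0          1             1             1             1           
  chi_1          1             I             -1            -I          
  chi_2          1             -1            1             -1          
  chi_3          1             -I            -1            I           

Spot check: chi_1(1) = zeta_4^(1*1) = zeta_4^1 = I.

Solution. Z/4Z is abelian, so all 4 irreducible complex representations are 1-dimensional. They are given by chi_k(m) = zeta_4^(k*m) for k = 0,...,3. Row orthogonality: sum_m chi_k(m) conj(chi_l(m)) = 4 * [k = l].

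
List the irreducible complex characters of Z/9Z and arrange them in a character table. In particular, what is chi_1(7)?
Character table of Z/9Z (irreps indexed chi_0,...,chi_8 with chi_k(m) = zeta_9^(k*m), zeta_9 = exp(2*pi*i/9)):
  irrep \ class  {0} (size 1)  {1} (size 1)    {2} (size 1)    {3} (size 1)    {4} (size 1)    {5} (size 1)    {6} (size 1)    {7} (size 1)    {8} (size 1)  
  chi_0          1             1               1               1               1               1               1               1               1             
  chi_1          1             exp(2*I*pi/9)   exp(4*I*pi/9)   exp(2*I*pi/3)   exp(8*I*pi/9)   exp(-8*I*pi/9)  exp(-2*I*pi/3)  exp(-4*I*pi/9)  exp(-2*I*pi/9)
  chi_2          1             exp(4*I*pi/9)   exp(8*I*pi/9)   exp(-2*I*pi/3)  exp(-2*I*pi/9)  exp(2*I*pi/9)   exp(2*I*pi/3)   exp(-8*I*pi/9)  exp(-4*I*pi/9)
  chi_3          1             exp(2*I*pi/3)   exp(-2*I*pi/3)  1               exp(2*I*pi/3)   exp(-2*I*pi/3)  1               exp(2*I*pi/3)   exp(-2*I*pi/3)
  chi_4          1             exp(8*I*pi/9)   exp(-2*I*pi/9)  exp(2*I*pi/3)   exp(-4*I*pi/9)  exp(4*I*pi/9)   exp(-2*I*pi/3)  exp(2*I*pi/9)   exp(-8*I*pi/9)
  chi_5          1             exp(-8*I*pi/9)  exp(2*I*pi/9)   exp(-2*I*pi/3)  exp(4*I*pi/9)   exp(-4*I*pi/9)  exp(2*I*pi/3)   exp(-2*I*pi/9)  exp(8*I*pi/9) 
  chi_6          1             exp(-2*I*pi/3)  exp(2*I*pi/3)   1               exp(-2*I*pi/3)  exp(2*I*pi/3)   1               exp(-2*I*pi/3)  exp(2*I*pi/3) 
  chi_7          1             exp(-4*I*pi/9)  exp(-8*I*pi/9)  exp(2*I*pi/3)   exp(2*I*pi/9)   exp(-2*I*pi/9)  exp(-2*I*pi/3)  exp(8*I*pi/9)   exp(4*I*pi/9) 
  chi_8          1             exp(-2*I*pi/9)  exp(-4*I*pi/9)  exp(-2*I*pi/3)  exp(-8*I*pi/9)  exp(8*I*pi/9)   exp(2*I*pi/3)   exp(4*I*pi/9)   exp(2*I*pi/9) 

Spot check: chi_1(7) = zeta_9^(1*7) = zeta_9^7 = exp(-4*I*pi/9).

Solution. Z/9Z is abelian, so all 9 irreducible complex representations are 1-dimensional. They are given by chi_k(m) = zeta_9^(k*m) for k = 0,...,8. Row orthogonality: sum_m chi_k(m) conj(chi_l(m)) = 9 * [k = l].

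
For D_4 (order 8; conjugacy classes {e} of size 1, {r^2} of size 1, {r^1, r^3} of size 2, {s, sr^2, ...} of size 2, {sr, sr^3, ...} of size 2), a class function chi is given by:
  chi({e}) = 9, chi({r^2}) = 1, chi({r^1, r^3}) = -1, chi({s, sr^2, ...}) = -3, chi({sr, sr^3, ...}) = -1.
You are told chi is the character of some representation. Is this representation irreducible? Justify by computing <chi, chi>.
Not irreducible (reducible): <chi, chi> = 13 > 1.

Argument: <chi, chi> = (1/|G|) sum_C |C| * |chi(C)|^2 = (1/8)[1*|9|^2 + 1*|1|^2 + 2*|-1|^2 + 2*|-3|^2 + 2*|-1|^2]
  = (1/8)[(81) + (1) + (2) + (18) + (2)] = 104/8 = 13.
A character is irreducible iff <chi, chi> = 1, so this representation is reducible.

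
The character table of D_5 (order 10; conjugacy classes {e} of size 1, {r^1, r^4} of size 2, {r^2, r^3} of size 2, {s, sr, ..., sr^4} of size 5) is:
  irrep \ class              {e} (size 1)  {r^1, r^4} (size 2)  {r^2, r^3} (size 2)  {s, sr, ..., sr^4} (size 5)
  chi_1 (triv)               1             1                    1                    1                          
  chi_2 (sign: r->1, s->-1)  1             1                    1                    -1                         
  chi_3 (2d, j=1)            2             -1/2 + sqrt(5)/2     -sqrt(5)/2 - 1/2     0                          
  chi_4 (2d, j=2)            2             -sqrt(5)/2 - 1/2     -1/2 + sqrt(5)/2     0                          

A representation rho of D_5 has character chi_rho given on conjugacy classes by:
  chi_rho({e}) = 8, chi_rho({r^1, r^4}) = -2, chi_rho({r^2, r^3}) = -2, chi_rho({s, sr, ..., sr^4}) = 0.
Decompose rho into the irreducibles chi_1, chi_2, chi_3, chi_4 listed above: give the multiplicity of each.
Multiplicities: chi_1: 0, chi_2: 0, chi_3: 2, chi_4: 2.

Working: Use <chi_rho, chi> = (1/|G|) sum_C |C| * chi_rho(C) * conj(chi(C)) with |G| = 10 for each irreducible chi in the table:
  <chi_rho, chi_1> = (1/10)[1*(8)*conj(1) + 2*(-2)*conj(1) + 2*(-2)*conj(1) + 5*(0)*conj(1)]
      = (1/10)[(8) + (-4) + (-4) + (0)] = 0/10 = 0
  <chi_rho, chi_2> = (1/10)[1*(8)*conj(1) + 2*(-2)*conj(1) + 2*(-2)*conj(1) + 5*(0)*conj(-1)]
      = (1/10)[(8) + (-4) + (-4) + (0)] = 0/10 = 0
  <chi_rho, chi_3> = (1/10)[1*(8)*conj(2) + 2*(-2)*conj(-1/2 + sqrt(5)/2) + 2*(-2)*conj(-sqrt(5)/2 - 1/2) + 5*(0)*conj(0)]
      = (1/10)[(16) + (2 - 2*sqrt(5)) + (2 + 2*sqrt(5)) + (0)] = 20/10 = 2
  <chi_rho, chi_4> = (1/10)[1*(8)*conj(2) + 2*(-2)*conj(-sqrt(5)/2 - 1/2) + 2*(-2)*conj(-1/2 + sqrt(5)/2) + 5*(0)*conj(0)]
      = (1/10)[(16) + (2 + 2*sqrt(5)) + (2 - 2*sqrt(5)) + (0)] = 20/10 = 2
Dimension check: dim(rho) = sum (mult * dim) = 0*1 + 0*1 + 2*2 + 2*2 = 8 = chi_rho(e) = 8.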